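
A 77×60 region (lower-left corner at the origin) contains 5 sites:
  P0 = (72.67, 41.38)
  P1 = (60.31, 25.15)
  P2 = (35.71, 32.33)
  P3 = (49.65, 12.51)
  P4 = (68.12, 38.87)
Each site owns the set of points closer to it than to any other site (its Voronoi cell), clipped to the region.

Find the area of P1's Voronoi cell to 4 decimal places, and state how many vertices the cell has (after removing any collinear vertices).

Area of P1's cell: 576.6518 (4 vertices)

1. box [0,77]×[0,60]: [(0, 0) (77, 0) (77, 60) (0, 60)]
2. ⊥bis P1·P0 via (66.49,33.265): [(0, 0) (77, 0) (77, 25.2611) (31.3841, 60) (0, 60)]  |A|=3827.6763
3. ⊥bis P1·P2 via (48.01,28.74): [(39.6217, 0) (77, 0) (77, 25.2611) (52.4512, 43.9563)]  |A|=1131.5717
4. ⊥bis P1·P3 via (54.98,18.83): [(47.0657, 25.5046) (77, 0.2593) (77, 25.2611) (52.4512, 43.9563)]  |A|=651.0307
5. ⊥bis P1·P4 via (64.215,32.01): [(51.1372, 39.4544) (47.0657, 25.5046) (77, 0.2593) (77, 24.7322)]  |A|=576.6518
6. canonical 4-gon: [(51.1372, 39.4544) (47.0657, 25.5046) (77, 0.2593) (77, 24.7322)]
7. shoelace: 576.6518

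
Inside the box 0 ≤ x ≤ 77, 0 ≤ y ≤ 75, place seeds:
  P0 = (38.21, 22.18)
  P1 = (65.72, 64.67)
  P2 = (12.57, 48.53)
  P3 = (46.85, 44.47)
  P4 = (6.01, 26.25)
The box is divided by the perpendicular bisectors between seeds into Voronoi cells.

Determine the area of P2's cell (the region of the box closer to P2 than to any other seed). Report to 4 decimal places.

Area of P2's cell: 1184.5470

1. box [0,77]×[0,75]: [(0, 0) (77, 0) (77, 75) (0, 75)]
2. ⊥bis P2·P0 via (25.39,35.355): [(0, 10.6491) (66.1328, 75) (0, 75)]  |A|=2127.852
3. ⊥bis P2·P1 via (39.145,56.6): [(0, 10.6491) (40.9876, 50.5323) (33.5575, 75) (0, 75)]  |A|=1729.3303
4. ⊥bis P2·P3 via (29.71,46.5): [(0, 10.6491) (28.7808, 38.6544) (33.0854, 75) (0, 75)]  |A|=1527.2892
5. ⊥bis P2·P4 via (9.29,37.39): [(0, 40.1253) (23.2555, 33.2781) (28.7808, 38.6544) (33.0854, 75) (0, 75)]  |A|=1184.547
6. canonical 5-gon: [(0, 40.1253) (23.2555, 33.2781) (28.7808, 38.6544) (33.0854, 75) (0, 75)]
7. shoelace: 1184.547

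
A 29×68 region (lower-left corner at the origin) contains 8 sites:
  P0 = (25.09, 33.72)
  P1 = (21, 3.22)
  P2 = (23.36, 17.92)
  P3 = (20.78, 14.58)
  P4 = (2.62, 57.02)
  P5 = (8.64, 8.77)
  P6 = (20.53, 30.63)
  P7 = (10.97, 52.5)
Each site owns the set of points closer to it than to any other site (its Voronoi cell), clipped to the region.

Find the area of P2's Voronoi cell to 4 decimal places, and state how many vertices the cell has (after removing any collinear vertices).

1. box [0,29]×[0,68]: [(0, 0) (29, 0) (29, 68) (0, 68)]
2. ⊥bis P2·P0 via (24.225,25.82): [(0, 28.4725) (0, 0) (29, 0) (29, 25.2972)]  |A|=779.66
3. ⊥bis P2·P1 via (22.18,10.57): [(0, 28.4725) (0, 14.1309) (29, 9.4751) (29, 25.2972)]  |A|=437.3735
4. ⊥bis P2·P3 via (22.07,16.25): [(7.2789, 27.6755) (29, 10.8969) (29, 25.2972)]  |A|=156.3953
5. ⊥bis P2·P4 via (12.99,37.47): [(7.2789, 27.6755) (29, 10.8969) (29, 25.2972)]  |A|=156.3953
6. ⊥bis P2·P5 via (16,13.345): [(7.2789, 27.6755) (29, 10.8969) (29, 25.2972)]  |A|=156.3953
7. ⊥bis P2·P6 via (21.945,24.275): [(27.3481, 25.478) (13.9776, 22.501) (29, 10.8969) (29, 25.2972)]  |A|=111.8313
8. ⊥bis P2·P7 via (17.165,35.21): [(27.3481, 25.478) (13.9776, 22.501) (29, 10.8969) (29, 25.2972)]  |A|=111.8313
9. canonical 4-gon: [(27.3481, 25.478) (13.9776, 22.501) (29, 10.8969) (29, 25.2972)]
10. shoelace: 111.8313

Area of P2's cell: 111.8313 (4 vertices)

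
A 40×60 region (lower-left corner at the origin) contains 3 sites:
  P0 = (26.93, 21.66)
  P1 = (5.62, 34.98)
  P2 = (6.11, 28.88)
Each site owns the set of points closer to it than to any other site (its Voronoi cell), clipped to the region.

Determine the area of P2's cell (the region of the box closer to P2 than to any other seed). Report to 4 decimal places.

1. box [0,40]×[0,60]: [(0, 0) (40, 0) (40, 60) (0, 60)]
2. ⊥bis P2·P0 via (16.52,25.27): [(0, 0) (7.7568, 0) (28.5637, 60) (0, 60)]  |A|=1089.6167
3. ⊥bis P2·P1 via (5.865,31.93): [(0, 31.4589) (0, 0) (7.7568, 0) (19.2011, 33.0013)]  |A|=430.0143
4. canonical 4-gon: [(0, 31.4589) (0, 0) (7.7568, 0) (19.2011, 33.0013)]
5. shoelace: 430.0143

Area of P2's cell: 430.0143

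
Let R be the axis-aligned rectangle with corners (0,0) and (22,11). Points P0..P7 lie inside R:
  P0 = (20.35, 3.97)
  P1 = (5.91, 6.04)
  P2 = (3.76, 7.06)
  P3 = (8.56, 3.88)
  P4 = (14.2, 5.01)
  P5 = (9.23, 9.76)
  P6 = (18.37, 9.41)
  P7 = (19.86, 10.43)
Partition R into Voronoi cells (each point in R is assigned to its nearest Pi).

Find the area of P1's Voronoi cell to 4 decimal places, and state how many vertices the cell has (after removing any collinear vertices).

Area of P1's cell: 22.4786 (4 vertices)

1. box [0,22]×[0,11]: [(0, 0) (22, 0) (22, 11) (0, 11)]
2. ⊥bis P1·P0 via (13.13,5.005): [(0, 0) (12.4125, 0) (13.9894, 11) (0, 11)]  |A|=145.2106
3. ⊥bis P1·P2 via (4.835,6.55): [(1.7276, 0) (12.4125, 0) (13.9894, 11) (6.9462, 11)]  |A|=97.5051
4. ⊥bis P1·P3 via (7.235,4.96): [(1.7276, 0) (3.1921, 0) (12.1582, 11) (6.9462, 11)]  |A|=36.7212
5. ⊥bis P1·P4 via (10.055,5.525): [(1.7276, 0) (3.1921, 0) (10.4793, 8.9403) (10.7352, 11) (6.9462, 11)]  |A|=35.2558
6. ⊥bis P1·P5 via (7.57,7.9): [(6.0985, 9.2133) (1.7276, 0) (3.1921, 0) (8.7633, 6.835)]  |A|=22.4786
7. ⊥bis P1·P6 via (12.14,7.725): [(6.0985, 9.2133) (1.7276, 0) (3.1921, 0) (8.7633, 6.835)]  |A|=22.4786
8. ⊥bis P1·P7 via (12.885,8.235): [(6.0985, 9.2133) (1.7276, 0) (3.1921, 0) (8.7633, 6.835)]  |A|=22.4786
9. canonical 4-gon: [(6.0985, 9.2133) (1.7276, 0) (3.1921, 0) (8.7633, 6.835)]
10. shoelace: 22.4786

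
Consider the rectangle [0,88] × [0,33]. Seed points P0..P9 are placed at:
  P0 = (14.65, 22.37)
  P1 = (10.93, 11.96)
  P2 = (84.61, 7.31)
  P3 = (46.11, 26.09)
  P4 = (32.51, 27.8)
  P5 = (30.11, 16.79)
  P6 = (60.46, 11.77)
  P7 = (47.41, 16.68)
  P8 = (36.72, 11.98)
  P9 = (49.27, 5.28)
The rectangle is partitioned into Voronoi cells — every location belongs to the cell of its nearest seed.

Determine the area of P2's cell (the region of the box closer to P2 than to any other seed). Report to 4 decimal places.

1. box [0,88]×[0,33]: [(0, 0) (88, 0) (88, 33) (0, 33)]
2. ⊥bis P2·P0 via (49.63,14.84): [(46.4355, 0) (88, 0) (88, 33) (53.5392, 33)]  |A|=1254.4177
3. ⊥bis P2·P1 via (47.77,9.635): [(47.4633, 4.7746) (47.1619, 0) (88, 0) (88, 33) (53.5392, 33)]  |A|=1252.6834
4. ⊥bis P2·P3 via (65.36,16.7): [(57.2139, 0) (88, 0) (88, 33) (73.311, 33)]  |A|=750.3394
5. ⊥bis P2·P4 via (58.56,17.555): [(57.2139, 0) (88, 0) (88, 33) (73.311, 33)]  |A|=750.3394
6. ⊥bis P2·P5 via (57.36,12.05): [(57.2139, 0) (88, 0) (88, 33) (73.311, 33)]  |A|=750.3394
7. ⊥bis P2·P6 via (72.535,9.54): [(70.7732, 0) (88, 0) (88, 33) (76.8676, 33)]  |A|=467.9279
8. ⊥bis P2·P7 via (66.01,11.995): [(70.7732, 0) (88, 0) (88, 33) (76.8676, 33)]  |A|=467.9279
9. ⊥bis P2·P8 via (60.665,9.645): [(70.7732, 0) (88, 0) (88, 33) (76.8676, 33)]  |A|=467.9279
10. ⊥bis P2·P9 via (66.94,6.295): [(70.7732, 0) (88, 0) (88, 33) (76.8676, 33)]  |A|=467.9279
11. canonical 4-gon: [(70.7732, 0) (88, 0) (88, 33) (76.8676, 33)]
12. shoelace: 467.9279

Area of P2's cell: 467.9279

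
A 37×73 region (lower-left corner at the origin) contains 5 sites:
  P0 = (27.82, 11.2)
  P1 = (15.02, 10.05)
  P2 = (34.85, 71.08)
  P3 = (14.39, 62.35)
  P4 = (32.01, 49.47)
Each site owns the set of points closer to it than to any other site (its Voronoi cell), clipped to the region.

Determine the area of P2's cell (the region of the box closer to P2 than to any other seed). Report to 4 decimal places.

1. box [0,37]×[0,73]: [(0, 0) (37, 0) (37, 73) (0, 73)]
2. ⊥bis P2·P0 via (31.335,41.14): [(0, 44.8188) (37, 40.4749) (37, 73) (0, 73)]  |A|=1123.0666
3. ⊥bis P2·P1 via (24.935,40.565): [(0, 48.6669) (18.5435, 42.6417) (37, 40.4749) (37, 73) (0, 73)]  |A|=1087.3875
4. ⊥bis P2·P3 via (24.62,66.715): [(35.7539, 40.6212) (37, 40.4749) (37, 73) (21.9383, 73)]  |A|=264.1056
5. ⊥bis P2·P4 via (33.43,60.275): [(27.0077, 61.119) (37, 59.8058) (37, 73) (21.9383, 73)]  |A|=155.3939
6. canonical 4-gon: [(27.0077, 61.119) (37, 59.8058) (37, 73) (21.9383, 73)]
7. shoelace: 155.3939

Area of P2's cell: 155.3939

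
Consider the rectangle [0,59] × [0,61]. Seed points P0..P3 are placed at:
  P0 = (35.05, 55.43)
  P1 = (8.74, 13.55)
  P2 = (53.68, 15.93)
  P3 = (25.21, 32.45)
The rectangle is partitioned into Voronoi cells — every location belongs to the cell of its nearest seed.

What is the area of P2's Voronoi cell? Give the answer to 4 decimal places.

Area of P2's cell: 844.4994

1. box [0,59]×[0,61]: [(0, 0) (59, 0) (59, 61) (0, 61)]
2. ⊥bis P2·P0 via (44.365,35.68): [(0, 14.7554) (0, 0) (59, 0) (59, 42.5825)]  |A|=1691.4703
3. ⊥bis P2·P1 via (31.21,14.74): [(30.4486, 29.1164) (31.9906, 0) (59, 0) (59, 42.5825)]  |A|=1001.1028
4. ⊥bis P2·P3 via (39.445,24.19): [(46.7705, 36.8146) (31.4401, 10.3947) (31.9906, 0) (59, 0) (59, 42.5825)]  |A|=844.4994
5. canonical 5-gon: [(46.7705, 36.8146) (31.4401, 10.3947) (31.9906, 0) (59, 0) (59, 42.5825)]
6. shoelace: 844.4994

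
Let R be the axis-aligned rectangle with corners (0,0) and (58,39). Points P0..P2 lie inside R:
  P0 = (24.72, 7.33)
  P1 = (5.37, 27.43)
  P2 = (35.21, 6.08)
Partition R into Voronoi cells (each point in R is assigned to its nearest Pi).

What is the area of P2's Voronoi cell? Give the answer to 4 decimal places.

1. box [0,58]×[0,39]: [(0, 0) (58, 0) (58, 39) (0, 39)]
2. ⊥bis P2·P0 via (29.965,6.705): [(29.166, 0) (58, 0) (58, 39) (33.8133, 39)]  |A|=1033.903
3. ⊥bis P2·P1 via (20.29,16.755): [(33.3352, 34.9877) (29.166, 0) (58, 0) (58, 39) (36.2059, 39)]  |A|=1029.1031
4. canonical 5-gon: [(33.3352, 34.9877) (29.166, 0) (58, 0) (58, 39) (36.2059, 39)]
5. shoelace: 1029.1031

Area of P2's cell: 1029.1031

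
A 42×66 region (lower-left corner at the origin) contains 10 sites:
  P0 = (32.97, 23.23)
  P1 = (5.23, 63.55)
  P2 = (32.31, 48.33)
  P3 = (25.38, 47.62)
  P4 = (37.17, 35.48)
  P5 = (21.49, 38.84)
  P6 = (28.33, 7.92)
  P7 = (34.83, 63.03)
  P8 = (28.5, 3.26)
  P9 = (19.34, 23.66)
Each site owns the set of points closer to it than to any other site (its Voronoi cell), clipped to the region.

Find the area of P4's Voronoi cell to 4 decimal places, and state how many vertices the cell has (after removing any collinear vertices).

1. box [0,42]×[0,66]: [(0, 0) (42, 0) (42, 66) (0, 66)]
2. ⊥bis P4·P0 via (35.07,29.355): [(0, 41.379) (42, 26.979) (42, 66) (0, 66)]  |A|=1336.482
3. ⊥bis P4·P1 via (21.2,49.515): [(10.7966, 37.6773) (42, 26.979) (42, 66) (35.6876, 66)]  |A|=698.1857
4. ⊥bis P4·P2 via (34.74,41.905): [(17.4922, 35.3817) (42, 26.979) (42, 44.6508)]  |A|=216.5489
5. ⊥bis P4·P3 via (31.275,41.55): [(29.6636, 39.9851) (22.9846, 33.4986) (42, 26.979) (42, 44.6508)]  |A|=192.4471
6. ⊥bis P4·P5 via (29.33,37.16): [(29.9593, 40.0969) (28.1648, 31.7225) (42, 26.979) (42, 44.6508)]  |A|=168.577
7. ⊥bis P4·P6 via (32.75,21.7): [(29.9593, 40.0969) (28.1648, 31.7225) (42, 26.979) (42, 44.6508)]  |A|=168.577
8. ⊥bis P4·P7 via (36,49.255): [(29.9593, 40.0969) (28.1648, 31.7225) (42, 26.979) (42, 44.6508)]  |A|=168.577
9. ⊥bis P4·P8 via (32.835,19.37): [(29.9593, 40.0969) (28.1648, 31.7225) (42, 26.979) (42, 44.6508)]  |A|=168.577
10. ⊥bis P4·P9 via (28.255,29.57): [(29.9593, 40.0969) (28.1648, 31.7225) (42, 26.979) (42, 44.6508)]  |A|=168.577
11. canonical 4-gon: [(29.9593, 40.0969) (28.1648, 31.7225) (42, 26.979) (42, 44.6508)]
12. shoelace: 168.577

Area of P4's cell: 168.5770 (4 vertices)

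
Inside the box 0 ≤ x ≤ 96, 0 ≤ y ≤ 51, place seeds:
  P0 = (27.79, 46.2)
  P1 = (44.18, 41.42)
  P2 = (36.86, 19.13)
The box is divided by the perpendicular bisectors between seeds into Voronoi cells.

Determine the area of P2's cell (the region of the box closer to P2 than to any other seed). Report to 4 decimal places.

1. box [0,96]×[0,51]: [(0, 0) (96, 0) (96, 51) (0, 51)]
2. ⊥bis P2·P0 via (32.325,32.665): [(0, 21.8343) (0, 0) (96, 0) (96, 51) (87.047, 51)]  |A|=3626.6057
3. ⊥bis P2·P1 via (40.52,30.275): [(32.779, 32.8171) (0, 21.8343) (0, 0) (96, 0) (96, 12.0555)]  |A|=2314.1539
4. canonical 5-gon: [(32.779, 32.8171) (0, 21.8343) (0, 0) (96, 0) (96, 12.0555)]
5. shoelace: 2314.1539

Area of P2's cell: 2314.1539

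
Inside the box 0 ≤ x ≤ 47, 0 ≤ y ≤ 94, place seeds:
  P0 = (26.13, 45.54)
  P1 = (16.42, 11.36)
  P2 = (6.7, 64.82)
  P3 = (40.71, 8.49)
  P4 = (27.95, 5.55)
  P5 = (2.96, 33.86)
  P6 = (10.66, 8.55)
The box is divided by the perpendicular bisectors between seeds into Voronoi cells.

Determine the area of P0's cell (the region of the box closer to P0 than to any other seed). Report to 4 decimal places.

Area of P0's cell: 1337.0837

1. box [0,47]×[0,94]: [(0, 0) (47, 0) (47, 94) (0, 94)]
2. ⊥bis P0·P1 via (21.275,28.45): [(0, 34.4939) (47, 21.1419) (47, 94) (0, 94)]  |A|=3110.5581
3. ⊥bis P0·P2 via (16.415,55.18): [(0, 38.6373) (0, 34.4939) (47, 21.1419) (47, 86.003)]  |A|=1621.6038
4. ⊥bis P0·P3 via (33.42,27.015): [(0, 38.6373) (0, 34.4939) (30.446, 25.8447) (47, 32.359) (47, 86.003)]  |A|=1528.7599
5. ⊥bis P0·P4 via (27.04,25.545): [(0, 38.6373) (0, 34.4939) (30.446, 25.8447) (47, 32.359) (47, 86.003)]  |A|=1528.7599
6. ⊥bis P0·P5 via (14.545,39.7): [(10.0003, 48.7154) (20.0391, 28.8011) (30.446, 25.8447) (47, 32.359) (47, 86.003)]  |A|=1337.0837
7. ⊥bis P0·P6 via (18.395,27.045): [(10.0003, 48.7154) (20.0391, 28.8011) (30.446, 25.8447) (47, 32.359) (47, 86.003)]  |A|=1337.0837
8. canonical 5-gon: [(10.0003, 48.7154) (20.0391, 28.8011) (30.446, 25.8447) (47, 32.359) (47, 86.003)]
9. shoelace: 1337.0837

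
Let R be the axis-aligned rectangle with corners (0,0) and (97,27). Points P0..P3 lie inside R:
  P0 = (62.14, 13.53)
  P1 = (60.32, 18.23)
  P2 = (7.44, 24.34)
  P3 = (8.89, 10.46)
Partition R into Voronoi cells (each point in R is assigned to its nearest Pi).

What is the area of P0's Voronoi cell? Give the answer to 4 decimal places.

1. box [0,97]×[0,27]: [(0, 0) (97, 0) (97, 27) (0, 27)]
2. ⊥bis P0·P1 via (61.23,15.88): [(20.2212, 0) (97, 0) (97, 27) (89.9465, 27)]  |A|=1131.7362
3. ⊥bis P0·P2 via (34.79,18.935): [(31.9452, 4.5399) (31.048, 0) (97, 0) (97, 27) (89.9465, 27)]  |A|=1107.1597
4. ⊥bis P0·P3 via (35.515,11.995): [(35.8575, 6.0549) (36.2065, 0) (97, 0) (97, 27) (89.9465, 27)]  |A|=1083.3414
5. canonical 5-gon: [(35.8575, 6.0549) (36.2065, 0) (97, 0) (97, 27) (89.9465, 27)]
6. shoelace: 1083.3414

Area of P0's cell: 1083.3414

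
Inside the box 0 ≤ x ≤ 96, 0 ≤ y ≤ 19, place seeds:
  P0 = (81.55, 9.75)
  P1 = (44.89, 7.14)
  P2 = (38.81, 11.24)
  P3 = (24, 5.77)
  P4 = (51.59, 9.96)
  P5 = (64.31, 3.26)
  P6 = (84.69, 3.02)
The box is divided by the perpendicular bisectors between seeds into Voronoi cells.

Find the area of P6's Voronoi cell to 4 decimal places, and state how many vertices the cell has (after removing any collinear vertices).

Area of P6's cell: 158.6984 (4 vertices)

1. box [0,96]×[0,19]: [(0, 0) (96, 0) (96, 19) (0, 19)]
2. ⊥bis P6·P0 via (83.12,6.385): [(69.435, 0) (96, 0) (96, 12.3944)]  |A|=164.6288
3. ⊥bis P6·P1 via (64.79,5.08): [(69.435, 0) (96, 0) (96, 12.3944)]  |A|=164.6288
4. ⊥bis P6·P2 via (61.75,7.13): [(69.435, 0) (96, 0) (96, 12.3944)]  |A|=164.6288
5. ⊥bis P6·P3 via (54.345,4.395): [(69.435, 0) (96, 0) (96, 12.3944)]  |A|=164.6288
6. ⊥bis P6·P4 via (68.14,6.49): [(69.435, 0) (96, 0) (96, 12.3944)]  |A|=164.6288
7. ⊥bis P6·P5 via (74.5,3.14): [(74.4908, 2.3589) (74.463, 0) (96, 0) (96, 12.3944)]  |A|=158.6984
8. canonical 4-gon: [(74.4908, 2.3589) (74.463, 0) (96, 0) (96, 12.3944)]
9. shoelace: 158.6984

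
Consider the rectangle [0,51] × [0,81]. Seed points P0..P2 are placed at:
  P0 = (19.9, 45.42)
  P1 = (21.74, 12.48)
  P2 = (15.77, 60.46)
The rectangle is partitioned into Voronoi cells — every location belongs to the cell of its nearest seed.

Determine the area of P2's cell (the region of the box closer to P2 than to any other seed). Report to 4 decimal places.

1. box [0,51]×[0,81]: [(0, 0) (51, 0) (51, 81) (0, 81)]
2. ⊥bis P2·P0 via (17.835,52.94): [(0, 48.0425) (51, 62.0471) (51, 81) (0, 81)]  |A|=1323.7143
3. ⊥bis P2·P1 via (18.755,36.47): [(0, 48.0425) (51, 62.0471) (51, 81) (0, 81)]  |A|=1323.7143
4. canonical 4-gon: [(0, 48.0425) (51, 62.0471) (51, 81) (0, 81)]
5. shoelace: 1323.7143

Area of P2's cell: 1323.7143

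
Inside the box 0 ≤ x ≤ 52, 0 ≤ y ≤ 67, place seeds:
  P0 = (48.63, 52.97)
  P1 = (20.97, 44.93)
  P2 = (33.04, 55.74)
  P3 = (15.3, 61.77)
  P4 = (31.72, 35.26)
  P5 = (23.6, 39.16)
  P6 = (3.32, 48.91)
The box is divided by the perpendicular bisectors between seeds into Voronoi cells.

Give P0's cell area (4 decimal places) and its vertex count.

1. box [0,52]×[0,67]: [(0, 0) (52, 0) (52, 67) (0, 67)]
2. ⊥bis P0·P1 via (34.8,48.95): [(49.0284, 0) (52, 0) (52, 67) (29.5534, 67)]  |A|=851.5104
3. ⊥bis P0·P2 via (40.835,54.355): [(37.9495, 38.1148) (49.0284, 0) (52, 0) (52, 67) (43.0817, 67)]  |A|=656.1258
4. ⊥bis P0·P3 via (31.965,57.37): [(37.9495, 38.1148) (49.0284, 0) (52, 0) (52, 67) (43.0817, 67)]  |A|=656.1258
5. ⊥bis P0·P4 via (40.175,44.115): [(39.1837, 45.0615) (52, 32.8242) (52, 67) (43.0817, 67)]  |A|=316.8299
6. ⊥bis P0·P5 via (36.115,46.065): [(39.1837, 45.0615) (52, 32.8242) (52, 67) (43.0817, 67)]  |A|=316.8299
7. ⊥bis P0·P6 via (25.975,50.94): [(39.1837, 45.0615) (52, 32.8242) (52, 67) (43.0817, 67)]  |A|=316.8299
8. canonical 4-gon: [(39.1837, 45.0615) (52, 32.8242) (52, 67) (43.0817, 67)]
9. shoelace: 316.8299

Area of P0's cell: 316.8299 (4 vertices)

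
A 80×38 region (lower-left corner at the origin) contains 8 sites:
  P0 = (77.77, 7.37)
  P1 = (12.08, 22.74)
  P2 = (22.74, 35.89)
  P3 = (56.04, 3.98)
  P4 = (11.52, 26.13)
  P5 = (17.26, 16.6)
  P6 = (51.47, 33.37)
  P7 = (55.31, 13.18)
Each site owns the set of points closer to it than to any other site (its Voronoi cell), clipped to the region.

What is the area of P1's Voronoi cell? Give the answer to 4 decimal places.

1. box [0,80]×[0,38]: [(0, 0) (80, 0) (80, 38) (0, 38)]
2. ⊥bis P1·P0 via (44.925,15.055): [(0, 0) (41.4025, 0) (50.2936, 38) (0, 38)]  |A|=1742.2256
3. ⊥bis P1·P2 via (17.41,29.315): [(0, 0) (41.4025, 0) (43.3428, 8.2927) (6.6963, 38) (0, 38)]  |A|=1094.6465
4. ⊥bis P1·P3 via (34.06,13.36): [(0, 0) (28.3586, 0) (34.8393, 15.186) (6.6963, 38) (0, 38)]  |A|=953.6582
5. ⊥bis P1·P4 via (11.8,24.435): [(0, 22.4857) (0, 0) (28.3586, 0) (34.8393, 15.186) (21.4612, 26.0309)]  |A|=747.1068
6. ⊥bis P1·P5 via (14.67,19.67): [(0, 22.4857) (0, 7.2937) (21.8429, 25.7214) (21.4612, 26.0309)]  |A|=169.9175
7. ⊥bis P1·P6 via (31.775,28.055): [(0, 22.4857) (0, 7.2937) (21.8429, 25.7214) (21.4612, 26.0309)]  |A|=169.9175
8. ⊥bis P1·P7 via (33.695,17.96): [(0, 22.4857) (0, 7.2937) (21.8429, 25.7214) (21.4612, 26.0309)]  |A|=169.9175
9. canonical 4-gon: [(0, 22.4857) (0, 7.2937) (21.8429, 25.7214) (21.4612, 26.0309)]
10. shoelace: 169.9175

Area of P1's cell: 169.9175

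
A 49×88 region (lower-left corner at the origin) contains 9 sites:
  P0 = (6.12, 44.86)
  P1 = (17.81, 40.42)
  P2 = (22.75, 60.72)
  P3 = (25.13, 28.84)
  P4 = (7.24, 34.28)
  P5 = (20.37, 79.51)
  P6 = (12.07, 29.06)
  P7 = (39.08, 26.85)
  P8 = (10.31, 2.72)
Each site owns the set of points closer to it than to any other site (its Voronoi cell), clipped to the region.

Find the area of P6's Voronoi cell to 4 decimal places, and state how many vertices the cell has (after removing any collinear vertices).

Area of P6's cell: 266.2319 (5 vertices)

1. box [0,49]×[0,88]: [(0, 0) (49, 0) (49, 88) (0, 88)]
2. ⊥bis P6·P0 via (9.095,36.96): [(0, 33.535) (0, 0) (49, 0) (49, 51.9875)]  |A|=2095.3012
3. ⊥bis P6·P1 via (14.94,34.74): [(9.9266, 37.2732) (0, 33.535) (0, 0) (49, 0) (49, 17.5301)]  |A|=1422.1174
4. ⊥bis P6·P2 via (17.41,44.89): [(9.9266, 37.2732) (0, 33.535) (0, 0) (49, 0) (49, 17.5301)]  |A|=1422.1174
5. ⊥bis P6·P3 via (18.6,28.95): [(18.6658, 32.8574) (9.9266, 37.2732) (0, 33.535) (0, 0) (18.1123, 0)]  |A|=648.7923
6. ⊥bis P6·P4 via (9.655,31.67): [(18.6658, 32.8574) (13.6677, 35.3829) (0, 22.7364) (0, 0) (18.1123, 0)]  |A|=558.6217
7. ⊥bis P6·P5 via (16.22,54.285): [(18.6658, 32.8574) (13.6677, 35.3829) (0, 22.7364) (0, 0) (18.1123, 0)]  |A|=558.6217
8. ⊥bis P6·P7 via (25.575,27.955): [(18.6658, 32.8574) (13.6677, 35.3829) (0, 22.7364) (0, 0) (18.1123, 0)]  |A|=558.6217
9. ⊥bis P6·P8 via (11.19,15.89): [(18.3719, 15.4101) (18.6658, 32.8574) (13.6677, 35.3829) (0, 22.7364) (0, 16.6377)]  |A|=266.2319
10. canonical 5-gon: [(18.3719, 15.4101) (18.6658, 32.8574) (13.6677, 35.3829) (0, 22.7364) (0, 16.6377)]
11. shoelace: 266.2319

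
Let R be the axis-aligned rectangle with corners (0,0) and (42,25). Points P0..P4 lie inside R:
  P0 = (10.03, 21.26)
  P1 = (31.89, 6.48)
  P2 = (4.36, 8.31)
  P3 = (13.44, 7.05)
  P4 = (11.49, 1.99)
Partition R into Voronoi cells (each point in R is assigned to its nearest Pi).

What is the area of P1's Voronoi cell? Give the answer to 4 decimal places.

1. box [0,42]×[0,25]: [(0, 0) (42, 0) (42, 25) (0, 25)]
2. ⊥bis P1·P0 via (20.96,13.87): [(11.5822, 0) (42, 0) (42, 25) (28.4852, 25)]  |A|=549.1571
3. ⊥bis P1·P2 via (18.125,7.395): [(18.2932, 9.9258) (17.6334, 0) (42, 0) (42, 25) (28.4852, 25)]  |A|=519.1256
4. ⊥bis P1·P3 via (22.665,6.765): [(22.9767, 16.8527) (22.456, 0) (42, 0) (42, 25) (28.4852, 25)]  |A|=457.5308
5. ⊥bis P1·P4 via (21.69,4.235): [(22.9767, 16.8527) (22.4764, 0.6618) (22.6221, 0) (42, 0) (42, 25) (28.4852, 25)]  |A|=457.4759
6. canonical 6-gon: [(22.9767, 16.8527) (22.4764, 0.6618) (22.6221, 0) (42, 0) (42, 25) (28.4852, 25)]
7. shoelace: 457.4759

Area of P1's cell: 457.4759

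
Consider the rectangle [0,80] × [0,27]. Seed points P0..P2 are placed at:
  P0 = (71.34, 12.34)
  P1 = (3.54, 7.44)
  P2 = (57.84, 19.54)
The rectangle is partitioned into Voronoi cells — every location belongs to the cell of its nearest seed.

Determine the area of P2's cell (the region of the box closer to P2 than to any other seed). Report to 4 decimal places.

1. box [0,80]×[0,27]: [(0, 0) (80, 0) (80, 27) (0, 27)]
2. ⊥bis P2·P0 via (64.59,15.94): [(0, 0) (56.0887, 0) (70.4887, 27) (0, 27)]  |A|=1708.794
3. ⊥bis P2·P1 via (30.69,13.49): [(33.6961, 0) (56.0887, 0) (70.4887, 27) (27.6795, 27)]  |A|=880.2242
4. canonical 4-gon: [(33.6961, 0) (56.0887, 0) (70.4887, 27) (27.6795, 27)]
5. shoelace: 880.2242

Area of P2's cell: 880.2242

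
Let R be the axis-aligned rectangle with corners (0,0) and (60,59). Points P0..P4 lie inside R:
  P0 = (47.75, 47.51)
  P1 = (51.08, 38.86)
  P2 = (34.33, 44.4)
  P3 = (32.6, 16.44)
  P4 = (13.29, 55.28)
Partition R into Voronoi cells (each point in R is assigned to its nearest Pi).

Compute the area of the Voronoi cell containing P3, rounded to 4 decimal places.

Area of P3's cell: 1610.3450

1. box [0,60]×[0,59]: [(0, 0) (60, 0) (60, 59) (0, 59)]
2. ⊥bis P3·P0 via (40.175,31.975): [(0, 51.5647) (0, 0) (60, 0) (60, 22.3082)]  |A|=2216.1851
3. ⊥bis P3·P1 via (41.84,27.65): [(31.4046, 36.2515) (0, 51.5647) (0, 0) (60, 0) (60, 12.6814)]  |A|=2078.5441
4. ⊥bis P3·P2 via (33.465,30.42): [(38.8864, 30.0846) (0, 32.4906) (0, 0) (60, 0) (60, 12.6814)]  |A|=1668.1328
5. ⊥bis P3·P4 via (22.945,35.86): [(38.8864, 30.0846) (14.3784, 31.601) (0, 24.4525) (0, 0) (60, 0) (60, 12.6814)]  |A|=1610.345
6. canonical 6-gon: [(38.8864, 30.0846) (14.3784, 31.601) (0, 24.4525) (0, 0) (60, 0) (60, 12.6814)]
7. shoelace: 1610.345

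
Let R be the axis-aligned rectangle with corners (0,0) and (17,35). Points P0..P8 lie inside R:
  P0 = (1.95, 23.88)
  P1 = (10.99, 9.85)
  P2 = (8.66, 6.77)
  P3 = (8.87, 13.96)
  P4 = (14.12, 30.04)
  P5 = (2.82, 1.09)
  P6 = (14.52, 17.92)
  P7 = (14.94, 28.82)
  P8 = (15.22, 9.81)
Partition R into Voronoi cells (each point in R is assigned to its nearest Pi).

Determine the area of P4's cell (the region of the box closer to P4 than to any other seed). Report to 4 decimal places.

1. box [0,17]×[0,35]: [(0, 0) (17, 0) (17, 35) (0, 35)]
2. ⊥bis P4·P0 via (8.035,26.96): [(17, 9.2483) (17, 35) (3.9655, 35)]  |A|=167.8309
3. ⊥bis P4·P1 via (12.555,19.945): [(11.5032, 20.1081) (17, 19.2559) (17, 35) (3.9655, 35)]  |A|=140.326
4. ⊥bis P4·P2 via (11.39,18.405): [(11.5032, 20.1081) (17, 19.2559) (17, 35) (3.9655, 35)]  |A|=140.326
5. ⊥bis P4·P3 via (11.495,22): [(10.3576, 22.3714) (17, 20.2027) (17, 35) (3.9655, 35)]  |A|=131.4493
6. ⊥bis P4·P5 via (8.47,15.565): [(10.3576, 22.3714) (17, 20.2027) (17, 35) (3.9655, 35)]  |A|=131.4493
7. ⊥bis P4·P6 via (14.32,23.98): [(9.6218, 23.8249) (17, 24.0684) (17, 35) (3.9655, 35)]  |A|=113.1582
8. ⊥bis P4·P7 via (14.53,29.43): [(8.7509, 25.5457) (17, 31.0902) (17, 35) (3.9655, 35)]  |A|=77.7428
9. ⊥bis P4·P8 via (14.67,19.925): [(8.7509, 25.5457) (17, 31.0902) (17, 35) (3.9655, 35)]  |A|=77.7428
10. canonical 4-gon: [(8.7509, 25.5457) (17, 31.0902) (17, 35) (3.9655, 35)]
11. shoelace: 77.7428

Area of P4's cell: 77.7428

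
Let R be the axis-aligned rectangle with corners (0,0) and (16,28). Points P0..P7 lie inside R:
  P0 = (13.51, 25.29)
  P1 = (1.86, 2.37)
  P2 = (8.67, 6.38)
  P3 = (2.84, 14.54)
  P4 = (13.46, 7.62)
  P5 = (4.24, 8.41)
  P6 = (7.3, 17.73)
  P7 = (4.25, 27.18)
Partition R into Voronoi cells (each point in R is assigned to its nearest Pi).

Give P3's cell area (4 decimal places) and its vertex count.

Area of P3's cell: 46.9659 (4 vertices)

1. box [0,16]×[0,28]: [(0, 0) (16, 0) (16, 28) (0, 28)]
2. ⊥bis P3·P0 via (8.175,19.915): [(0, 0) (16, 0) (16, 12.1482) (0.0294, 28) (0, 28)]  |A|=321.4187
3. ⊥bis P3·P1 via (2.35,8.455): [(0, 8.6442) (16, 7.3558) (16, 12.1482) (0.0294, 28) (0, 28)]  |A|=193.4183
4. ⊥bis P3·P2 via (5.755,10.46): [(0, 8.6442) (2.888, 8.4117) (12.701, 15.4227) (0.0294, 28) (0, 28)]  |A|=134.3689
5. ⊥bis P3·P4 via (8.15,11.08): [(0, 8.6442) (2.888, 8.4117) (9.4803, 13.1216) (11.6557, 16.4602) (0.0294, 28) (0, 28)]  |A|=131.4954
6. ⊥bis P3·P5 via (3.54,11.475): [(0, 10.6665) (8.8839, 12.6955) (9.4803, 13.1216) (11.6557, 16.4602) (0.0294, 28) (0, 28)]  |A|=115.6295
7. ⊥bis P3·P6 via (5.07,16.135): [(0, 23.2235) (0, 10.6665) (7.7202, 12.4297)]  |A|=48.4711
8. ⊥bis P3·P7 via (3.545,20.86): [(1.5297, 21.0848) (0, 21.2554) (0, 10.6665) (7.7202, 12.4297)]  |A|=46.9659
9. canonical 4-gon: [(1.5297, 21.0848) (0, 21.2554) (0, 10.6665) (7.7202, 12.4297)]
10. shoelace: 46.9659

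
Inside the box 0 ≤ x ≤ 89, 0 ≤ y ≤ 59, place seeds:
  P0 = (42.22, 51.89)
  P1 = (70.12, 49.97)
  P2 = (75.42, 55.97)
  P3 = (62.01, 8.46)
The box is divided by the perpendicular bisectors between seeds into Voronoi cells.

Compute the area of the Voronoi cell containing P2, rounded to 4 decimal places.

1. box [0,89]×[0,59]: [(0, 0) (89, 0) (89, 59) (0, 59)]
2. ⊥bis P2·P0 via (58.82,53.93): [(65.4475, 0) (89, 0) (89, 59) (58.1969, 59)]  |A|=1603.4878
3. ⊥bis P2·P1 via (72.77,52.97): [(89, 38.6335) (89, 59) (65.9436, 59)]  |A|=234.7892
4. ⊥bis P2·P3 via (68.715,32.215): [(89, 38.6335) (89, 59) (65.9436, 59)]  |A|=234.7892
5. canonical 3-gon: [(89, 38.6335) (89, 59) (65.9436, 59)]
6. shoelace: 234.7892

Area of P2's cell: 234.7892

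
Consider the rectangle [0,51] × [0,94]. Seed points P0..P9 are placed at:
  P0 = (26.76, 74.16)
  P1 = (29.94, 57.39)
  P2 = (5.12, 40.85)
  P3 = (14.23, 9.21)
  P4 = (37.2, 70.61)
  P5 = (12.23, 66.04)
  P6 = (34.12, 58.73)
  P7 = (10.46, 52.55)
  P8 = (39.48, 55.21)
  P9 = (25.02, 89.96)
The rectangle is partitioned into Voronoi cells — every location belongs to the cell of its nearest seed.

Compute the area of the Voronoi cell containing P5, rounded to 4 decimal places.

Area of P5's cell: 448.7239

1. box [0,51]×[0,94]: [(0, 0) (51, 0) (51, 94) (0, 94)]
2. ⊥bis P5·P0 via (19.495,70.1): [(0, 0) (51, 0) (51, 13.7247) (6.1386, 94) (0, 94)]  |A|=2993.3696
3. ⊥bis P5·P1 via (21.085,61.715): [(0, 18.5456) (22.5289, 64.6712) (6.1386, 94) (0, 94)]  |A|=939.9706
4. ⊥bis P5·P2 via (8.675,53.445): [(0, 55.8936) (16.0316, 51.3686) (22.5289, 64.6712) (6.1386, 94) (0, 94)]  |A|=640.5977
5. ⊥bis P5·P3 via (13.23,37.625): [(0, 55.8936) (16.0316, 51.3686) (22.5289, 64.6712) (6.1386, 94) (0, 94)]  |A|=640.5977
6. ⊥bis P5·P4 via (24.715,68.325): [(0, 55.8936) (16.0316, 51.3686) (22.5289, 64.6712) (6.1386, 94) (0, 94)]  |A|=640.5977
7. ⊥bis P5·P6 via (23.175,62.385): [(0, 55.8936) (16.0316, 51.3686) (22.5289, 64.6712) (6.1386, 94) (0, 94)]  |A|=640.5977
8. ⊥bis P5·P7 via (11.345,59.295): [(0, 60.7836) (19.3876, 58.2397) (22.5289, 64.6712) (6.1386, 94) (0, 94)]  |A|=530.5242
9. ⊥bis P5·P8 via (25.855,60.625): [(0, 60.7836) (19.3876, 58.2397) (22.5289, 64.6712) (6.1386, 94) (0, 94)]  |A|=530.5242
10. ⊥bis P5·P9 via (18.625,78): [(0, 87.9588) (0, 60.7836) (19.3876, 58.2397) (22.5289, 64.6712) (13.5695, 80.7032)]  |A|=448.7239
11. canonical 5-gon: [(0, 87.9588) (0, 60.7836) (19.3876, 58.2397) (22.5289, 64.6712) (13.5695, 80.7032)]
12. shoelace: 448.7239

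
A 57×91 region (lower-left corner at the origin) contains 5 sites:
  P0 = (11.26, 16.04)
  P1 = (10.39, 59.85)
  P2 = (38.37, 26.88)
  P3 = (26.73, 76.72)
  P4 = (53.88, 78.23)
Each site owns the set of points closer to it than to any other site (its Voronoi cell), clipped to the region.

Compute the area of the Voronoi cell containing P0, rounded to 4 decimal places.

1. box [0,57]×[0,91]: [(0, 0) (57, 0) (57, 91) (0, 91)]
2. ⊥bis P0·P1 via (10.825,37.945): [(0, 37.73) (0, 0) (57, 0) (57, 38.862)]  |A|=2182.8719
3. ⊥bis P0·P2 via (24.815,21.46): [(18.1651, 38.0908) (0, 37.73) (0, 0) (33.3958, 0)]  |A|=978.7222
4. ⊥bis P0·P3 via (18.995,46.38): [(18.1651, 38.0908) (0, 37.73) (0, 0) (33.3958, 0)]  |A|=978.7222
5. ⊥bis P0·P4 via (32.57,47.135): [(18.1651, 38.0908) (0, 37.73) (0, 0) (33.3958, 0)]  |A|=978.7222
6. canonical 4-gon: [(18.1651, 38.0908) (0, 37.73) (0, 0) (33.3958, 0)]
7. shoelace: 978.7222

Area of P0's cell: 978.7222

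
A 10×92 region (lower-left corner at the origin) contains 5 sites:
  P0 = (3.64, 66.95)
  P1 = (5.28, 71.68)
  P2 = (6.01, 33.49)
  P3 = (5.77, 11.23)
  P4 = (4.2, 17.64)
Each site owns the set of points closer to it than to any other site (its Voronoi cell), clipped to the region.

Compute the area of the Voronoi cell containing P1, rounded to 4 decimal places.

1. box [0,10]×[0,92]: [(0, 0) (10, 0) (10, 92) (0, 92)]
2. ⊥bis P1·P0 via (4.46,69.315): [(0, 70.8614) (10, 67.3942) (10, 92) (0, 92)]  |A|=228.7223
3. ⊥bis P1·P2 via (5.645,52.585): [(0, 70.8614) (10, 67.3942) (10, 92) (0, 92)]  |A|=228.7223
4. ⊥bis P1·P3 via (5.525,41.455): [(0, 70.8614) (10, 67.3942) (10, 92) (0, 92)]  |A|=228.7223
5. ⊥bis P1·P4 via (4.74,44.66): [(0, 70.8614) (10, 67.3942) (10, 92) (0, 92)]  |A|=228.7223
6. canonical 4-gon: [(0, 70.8614) (10, 67.3942) (10, 92) (0, 92)]
7. shoelace: 228.7223

Area of P1's cell: 228.7223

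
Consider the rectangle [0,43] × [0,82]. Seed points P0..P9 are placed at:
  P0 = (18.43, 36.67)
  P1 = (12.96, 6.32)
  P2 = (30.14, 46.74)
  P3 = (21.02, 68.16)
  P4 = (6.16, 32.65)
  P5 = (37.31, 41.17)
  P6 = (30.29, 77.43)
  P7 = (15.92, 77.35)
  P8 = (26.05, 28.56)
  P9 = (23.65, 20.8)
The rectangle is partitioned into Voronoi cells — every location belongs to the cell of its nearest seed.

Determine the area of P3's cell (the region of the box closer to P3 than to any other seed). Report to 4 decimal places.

Area of P3's cell: 467.5116

1. box [0,43]×[0,82]: [(0, 0) (43, 0) (43, 82) (0, 82)]
2. ⊥bis P3·P0 via (19.725,52.415): [(0, 54.0373) (43, 50.5007) (43, 82) (0, 82)]  |A|=1278.4326
3. ⊥bis P3·P1 via (16.99,37.24): [(0, 54.0373) (43, 50.5007) (43, 82) (0, 82)]  |A|=1278.4326
4. ⊥bis P3·P2 via (25.58,57.45): [(0, 54.0373) (14.721, 52.8266) (43, 64.8669) (43, 82) (0, 82)]  |A|=1075.3012
5. ⊥bis P3·P4 via (13.59,50.405): [(0, 56.0921) (6.1111, 53.5347) (14.721, 52.8266) (43, 64.8669) (43, 82) (0, 82)]  |A|=1069.0229
6. ⊥bis P3·P5 via (29.165,54.665): [(0, 56.0921) (6.1111, 53.5347) (14.721, 52.8266) (43, 64.8669) (43, 82) (0, 82)]  |A|=1069.0229
7. ⊥bis P3·P6 via (25.655,72.795): [(0, 56.0921) (6.1111, 53.5347) (14.721, 52.8266) (36.3952, 62.0548) (16.45, 82) (0, 82)]  |A|=747.6701
8. ⊥bis P3·P7 via (18.47,72.755): [(0, 62.5051) (0, 56.0921) (6.1111, 53.5347) (14.721, 52.8266) (36.3952, 62.0548) (23.1164, 75.3336)]  |A|=467.5116
9. ⊥bis P3·P8 via (23.535,48.36): [(0, 62.5051) (0, 56.0921) (6.1111, 53.5347) (14.721, 52.8266) (36.3952, 62.0548) (23.1164, 75.3336)]  |A|=467.5116
10. ⊥bis P3·P9 via (22.335,44.48): [(0, 62.5051) (0, 56.0921) (6.1111, 53.5347) (14.721, 52.8266) (36.3952, 62.0548) (23.1164, 75.3336)]  |A|=467.5116
11. canonical 6-gon: [(0, 62.5051) (0, 56.0921) (6.1111, 53.5347) (14.721, 52.8266) (36.3952, 62.0548) (23.1164, 75.3336)]
12. shoelace: 467.5116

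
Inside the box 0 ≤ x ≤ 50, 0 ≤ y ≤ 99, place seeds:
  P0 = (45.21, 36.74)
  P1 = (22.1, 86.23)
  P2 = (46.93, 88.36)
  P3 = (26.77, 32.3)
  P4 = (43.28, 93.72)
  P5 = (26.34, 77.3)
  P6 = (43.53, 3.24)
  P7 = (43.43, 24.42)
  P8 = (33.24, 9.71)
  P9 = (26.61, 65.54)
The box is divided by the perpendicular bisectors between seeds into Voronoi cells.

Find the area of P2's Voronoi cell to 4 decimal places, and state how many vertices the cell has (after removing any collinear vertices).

Area of P2's cell: 234.0588 (4 vertices)

1. box [0,50]×[0,99]: [(0, 0) (50, 0) (50, 99) (0, 99)]
2. ⊥bis P2·P0 via (46.07,62.55): [(0, 64.0851) (50, 62.4191) (50, 99) (0, 99)]  |A|=1787.3969
3. ⊥bis P2·P1 via (34.515,87.295): [(36.6107, 62.8652) (50, 62.4191) (50, 99) (33.5109, 99)]  |A|=542.8123
4. ⊥bis P2·P3 via (36.85,60.33): [(36.6107, 62.8652) (50, 62.4191) (50, 99) (33.5109, 99)]  |A|=542.8123
5. ⊥bis P2·P4 via (45.105,91.04): [(34.796, 84.0198) (36.6107, 62.8652) (50, 62.4191) (50, 94.3733)]  |A|=384.1359
6. ⊥bis P2·P5 via (36.635,82.83): [(35.6745, 84.6181) (47.5551, 62.5005) (50, 62.4191) (50, 94.3733)]  |A|=255.4347
7. ⊥bis P2·P6 via (45.23,45.8): [(35.6745, 84.6181) (47.5551, 62.5005) (50, 62.4191) (50, 94.3733)]  |A|=255.4347
8. ⊥bis P2·P7 via (45.18,56.39): [(35.6745, 84.6181) (47.5551, 62.5005) (50, 62.4191) (50, 94.3733)]  |A|=255.4347
9. ⊥bis P2·P8 via (40.085,49.035): [(35.6745, 84.6181) (47.5551, 62.5005) (50, 62.4191) (50, 94.3733)]  |A|=255.4347
10. ⊥bis P2·P9 via (36.77,76.95): [(35.6745, 84.6181) (42.5655, 71.7894) (50, 65.1694) (50, 94.3733)]  |A|=234.0588
11. canonical 4-gon: [(35.6745, 84.6181) (42.5655, 71.7894) (50, 65.1694) (50, 94.3733)]
12. shoelace: 234.0588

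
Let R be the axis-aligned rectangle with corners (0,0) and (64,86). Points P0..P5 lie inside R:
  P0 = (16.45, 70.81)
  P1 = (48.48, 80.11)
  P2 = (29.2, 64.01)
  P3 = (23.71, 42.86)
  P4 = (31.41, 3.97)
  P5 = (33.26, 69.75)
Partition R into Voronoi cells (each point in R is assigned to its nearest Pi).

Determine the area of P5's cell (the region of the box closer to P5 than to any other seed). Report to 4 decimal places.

1. box [0,64]×[0,86]: [(0, 0) (64, 0) (64, 86) (0, 86)]
2. ⊥bis P5·P0 via (24.855,70.28): [(20.4233, 0) (64, 0) (64, 86) (25.8463, 86)]  |A|=3514.4084
3. ⊥bis P5·P1 via (40.87,74.93): [(20.4233, 0) (64, 0) (64, 40.9494) (33.3348, 86) (25.8463, 86)]  |A|=2823.667
4. ⊥bis P5·P2 via (31.23,66.88): [(24.922, 71.3418) (60.3878, 46.2562) (33.3348, 86) (25.8463, 86)]  |A|=420.3382
5. ⊥bis P5·P3 via (28.485,56.305): [(24.922, 71.3418) (60.3878, 46.2562) (33.3348, 86) (25.8463, 86)]  |A|=420.3382
6. ⊥bis P5·P4 via (32.335,36.86): [(24.922, 71.3418) (60.3878, 46.2562) (33.3348, 86) (25.8463, 86)]  |A|=420.3382
7. canonical 4-gon: [(24.922, 71.3418) (60.3878, 46.2562) (33.3348, 86) (25.8463, 86)]
8. shoelace: 420.3382

Area of P5's cell: 420.3382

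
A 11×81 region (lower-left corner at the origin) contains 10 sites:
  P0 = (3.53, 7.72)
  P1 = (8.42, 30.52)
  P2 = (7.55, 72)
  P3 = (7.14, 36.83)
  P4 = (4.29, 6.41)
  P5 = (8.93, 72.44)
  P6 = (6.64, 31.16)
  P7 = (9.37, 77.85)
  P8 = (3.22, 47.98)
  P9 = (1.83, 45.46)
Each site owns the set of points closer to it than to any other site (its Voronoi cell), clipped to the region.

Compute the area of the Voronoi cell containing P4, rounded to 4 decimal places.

1. box [0,11]×[0,81]: [(0, 0) (11, 0) (11, 81) (0, 81)]
2. ⊥bis P4·P0 via (3.91,7.065): [(0, 4.7966) (0, 0) (11, 0) (11, 11.1783)]  |A|=87.8619
3. ⊥bis P4·P1 via (6.355,18.465): [(0, 4.7966) (0, 0) (11, 0) (11, 11.1783)]  |A|=87.8619
4. ⊥bis P4·P2 via (5.92,39.205): [(0, 4.7966) (0, 0) (11, 0) (11, 11.1783)]  |A|=87.8619
5. ⊥bis P4·P3 via (5.715,21.62): [(0, 4.7966) (0, 0) (11, 0) (11, 11.1783)]  |A|=87.8619
6. ⊥bis P4·P5 via (6.61,39.425): [(0, 4.7966) (0, 0) (11, 0) (11, 11.1783)]  |A|=87.8619
7. ⊥bis P4·P6 via (5.465,18.785): [(0, 4.7966) (0, 0) (11, 0) (11, 11.1783)]  |A|=87.8619
8. ⊥bis P4·P7 via (6.83,42.13): [(0, 4.7966) (0, 0) (11, 0) (11, 11.1783)]  |A|=87.8619
9. ⊥bis P4·P8 via (3.755,27.195): [(0, 4.7966) (0, 0) (11, 0) (11, 11.1783)]  |A|=87.8619
10. ⊥bis P4·P9 via (3.06,25.935): [(0, 4.7966) (0, 0) (11, 0) (11, 11.1783)]  |A|=87.8619
11. canonical 4-gon: [(0, 4.7966) (0, 0) (11, 0) (11, 11.1783)]
12. shoelace: 87.8619

Area of P4's cell: 87.8619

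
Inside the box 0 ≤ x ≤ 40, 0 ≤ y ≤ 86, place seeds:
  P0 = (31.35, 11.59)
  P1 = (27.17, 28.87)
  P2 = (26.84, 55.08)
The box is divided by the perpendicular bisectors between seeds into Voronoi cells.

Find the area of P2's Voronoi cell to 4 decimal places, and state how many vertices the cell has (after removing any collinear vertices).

1. box [0,40]×[0,86]: [(0, 0) (40, 0) (40, 86) (0, 86)]
2. ⊥bis P2·P0 via (29.095,33.335): [(0, 30.3178) (40, 34.4659) (40, 86) (0, 86)]  |A|=2144.3268
3. ⊥bis P2·P1 via (27.005,41.975): [(0, 41.635) (40, 42.1386) (40, 86) (0, 86)]  |A|=1764.5279
4. canonical 4-gon: [(0, 41.635) (40, 42.1386) (40, 86) (0, 86)]
5. shoelace: 1764.5279

Area of P2's cell: 1764.5279 (4 vertices)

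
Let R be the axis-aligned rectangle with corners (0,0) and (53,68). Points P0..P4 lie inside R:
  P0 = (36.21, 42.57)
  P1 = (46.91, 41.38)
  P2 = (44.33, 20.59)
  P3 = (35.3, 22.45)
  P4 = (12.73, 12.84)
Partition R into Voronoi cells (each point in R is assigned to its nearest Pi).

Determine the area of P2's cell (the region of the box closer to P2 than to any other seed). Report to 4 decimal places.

1. box [0,53]×[0,68]: [(0, 0) (53, 0) (53, 68) (0, 68)]
2. ⊥bis P2·P0 via (40.27,31.58): [(0, 16.7032) (0, 0) (53, 0) (53, 36.2828)]  |A|=1404.1287
3. ⊥bis P2·P1 via (45.62,30.985): [(40.4097, 31.6316) (0, 16.7032) (0, 0) (53, 0) (53, 30.0692)]  |A|=1365.0127
4. ⊥bis P2·P3 via (39.815,21.52): [(41.8607, 31.4515) (35.3823, 0) (53, 0) (53, 30.0692)]  |A|=444.5263
5. ⊥bis P2·P4 via (28.53,16.715): [(41.8607, 31.4515) (35.3823, 0) (53, 0) (53, 30.0692)]  |A|=444.5263
6. canonical 4-gon: [(41.8607, 31.4515) (35.3823, 0) (53, 0) (53, 30.0692)]
7. shoelace: 444.5263

Area of P2's cell: 444.5263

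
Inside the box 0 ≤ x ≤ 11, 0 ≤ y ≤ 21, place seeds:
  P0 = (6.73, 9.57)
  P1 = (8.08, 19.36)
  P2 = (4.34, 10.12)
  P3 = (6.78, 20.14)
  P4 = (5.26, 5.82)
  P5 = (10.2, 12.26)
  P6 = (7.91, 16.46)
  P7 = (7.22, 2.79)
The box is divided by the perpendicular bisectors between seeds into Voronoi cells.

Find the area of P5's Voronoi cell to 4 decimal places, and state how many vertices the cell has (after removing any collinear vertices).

Area of P5's cell: 16.4721 (3 vertices)

1. box [0,11]×[0,21]: [(0, 0) (11, 0) (11, 21) (0, 21)]
2. ⊥bis P5·P0 via (8.465,10.915): [(11, 7.6449) (11, 21) (0.6469, 21)]  |A|=69.1328
3. ⊥bis P5·P1 via (9.14,15.81): [(5.5105, 14.7262) (11, 7.6449) (11, 16.3654)]  |A|=23.9356
4. ⊥bis P5·P2 via (7.27,11.19): [(5.9326, 14.8523) (6.3956, 13.5845) (11, 7.6449) (11, 16.3654)]  |A|=23.6388
5. ⊥bis P5·P3 via (8.49,16.2): [(5.9326, 14.8523) (6.3956, 13.5845) (11, 7.6449) (11, 16.3654)]  |A|=23.6388
6. ⊥bis P5·P4 via (7.73,9.04): [(5.9326, 14.8523) (6.3956, 13.5845) (11, 7.6449) (11, 16.3654)]  |A|=23.6388
7. ⊥bis P5·P6 via (9.055,14.36): [(6.7631, 13.1104) (11, 7.6449) (11, 15.4205)]  |A|=16.4721
8. ⊥bis P5·P7 via (8.71,7.525): [(6.7631, 13.1104) (11, 7.6449) (11, 15.4205)]  |A|=16.4721
9. canonical 3-gon: [(6.7631, 13.1104) (11, 7.6449) (11, 15.4205)]
10. shoelace: 16.4721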